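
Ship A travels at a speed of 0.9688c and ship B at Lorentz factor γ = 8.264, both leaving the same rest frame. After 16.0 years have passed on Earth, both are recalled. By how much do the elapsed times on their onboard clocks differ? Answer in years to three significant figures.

A: γ = 1/√(1 − 0.9688²) = 1/√0.06143 = 4.035; τ_A = 16.0/4.035 = 3.966 years.
B: γ = 8.264; τ_B = 16.0/8.264 = 1.936 years.

|τ_A − τ_B| = 2.03 years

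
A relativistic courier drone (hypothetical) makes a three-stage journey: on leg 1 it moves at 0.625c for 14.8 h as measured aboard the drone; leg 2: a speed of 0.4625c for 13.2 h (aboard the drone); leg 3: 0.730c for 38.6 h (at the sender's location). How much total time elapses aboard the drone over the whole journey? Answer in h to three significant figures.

Leg 1: 14.8 h is already measured aboard the drone.
Leg 2: 13.2 h is already measured aboard the drone.
Leg 3: γ = 1/√(1 − 0.730²) = 1/√0.4671 = 1.463; τ_3 = 38.6/1.463 = 26.38 h.
Total: 14.80 + 13.20 + 26.38 h.

τ = 54.4 h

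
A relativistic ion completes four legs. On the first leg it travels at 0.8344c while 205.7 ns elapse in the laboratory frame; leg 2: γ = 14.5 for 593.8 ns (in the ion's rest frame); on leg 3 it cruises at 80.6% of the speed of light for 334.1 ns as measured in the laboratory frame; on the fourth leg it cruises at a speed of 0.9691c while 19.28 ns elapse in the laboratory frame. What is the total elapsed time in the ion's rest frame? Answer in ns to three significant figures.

Leg 1: γ = 1/√(1 − 0.8344²) = 1/√0.3038 = 1.814; τ_1 = 205.7/1.814 = 113.4 ns.
Leg 2: 593.8 ns is already measured in the ion's rest frame.
Leg 3: β = 0.806; γ = 1/√(1 − 0.806²) = 1/√0.3504 = 1.689; τ_3 = 334.1/1.689 = 197.8 ns.
Leg 4: γ = 1/√(1 − 0.9691²) = 1/√0.06085 = 4.054; τ_4 = 19.28/4.054 = 4.756 ns.
Total: 113.4 + 593.8 + 197.8 + 4.756 ns.

τ = 910 ns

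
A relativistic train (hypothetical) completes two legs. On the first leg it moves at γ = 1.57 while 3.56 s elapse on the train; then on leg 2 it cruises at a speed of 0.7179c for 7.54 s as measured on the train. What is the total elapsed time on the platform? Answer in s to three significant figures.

Leg 1: γ = 1.57; Δt_1 = 1.570 × 3.56 = 5.589 s.
Leg 2: γ = 1/√(1 − 0.7179²) = 1/√0.4846 = 1.436; Δt_2 = 1.436 × 7.54 = 10.83 s.
Total: 5.589 + 10.83 s.

Δt = 16.4 s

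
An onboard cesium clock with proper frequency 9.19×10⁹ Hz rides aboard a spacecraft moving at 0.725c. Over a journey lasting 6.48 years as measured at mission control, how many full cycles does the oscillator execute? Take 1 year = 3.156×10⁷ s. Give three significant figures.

N = 1.29×10¹⁸

γ = 1/√(1 − 0.725²) = 1/√0.4744 = 1.452
The oscillator's own cycle count is N = f × τ where τ is the proper time aboard the spacecraft. τ = Δt/γ = 6.48/1.452 = 4.463 years = 1.409×10⁸ s.
N = 9.19×10⁹ × 1.409×10⁸ = 1.294×10¹⁸.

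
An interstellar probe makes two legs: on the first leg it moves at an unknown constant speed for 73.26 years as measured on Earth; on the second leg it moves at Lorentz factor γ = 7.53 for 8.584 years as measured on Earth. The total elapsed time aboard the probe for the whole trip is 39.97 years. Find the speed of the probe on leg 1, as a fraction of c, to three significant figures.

β = 0.848

Leg 1: speed unknown; τ_1 = 73.26/γ_1.
Leg 2: γ = 7.53; τ_2 = 8.584/7.530 = 1.140 years.
Total proper time: τ_1 + 1.140 = 39.97, so τ_1 = 39.97 − 1.140 = 38.83 years.
γ_1 = 73.26/38.83 = 1.887; β = √(1 − 1/γ²) = √0.7191.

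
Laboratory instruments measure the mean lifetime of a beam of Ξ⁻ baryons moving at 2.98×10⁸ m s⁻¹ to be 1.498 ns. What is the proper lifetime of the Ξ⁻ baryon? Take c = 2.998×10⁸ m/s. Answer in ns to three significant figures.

β = 2.98×10⁸/2.998×10⁸ = 0.9940; γ = 1/√(1 − 0.9940²) = 9.139
The lab-frame lifetime is the dilated interval; the proper lifetime is τ₀ = Δt/γ = 1.498/9.139 ns.

τ₀ = 0.164 ns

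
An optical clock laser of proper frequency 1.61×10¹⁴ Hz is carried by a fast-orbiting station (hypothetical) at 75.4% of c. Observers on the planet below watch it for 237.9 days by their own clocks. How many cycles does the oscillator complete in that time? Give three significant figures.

β = 0.754; γ = 1/√(1 − 0.754²) = 1/√0.4315 = 1.522
During 237.9 days of lab time, the oscillator's proper time advances by τ = Δt/γ = 237.9/1.522 = 156.3 days = 1.350×10⁷ s.
N = f × τ = 1.61×10¹⁴ × 1.350×10⁷ = 2.174×10²¹.

N = 2.17×10²¹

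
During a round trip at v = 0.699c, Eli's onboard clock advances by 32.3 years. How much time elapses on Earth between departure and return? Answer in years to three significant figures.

Δt = 45.2 years

γ = 1/√(1 − 0.699²) = 1/√0.5114 = 1.398
Earth-frame duration is the dilated interval: Δt = γτ = 1.398 × 32.3 years.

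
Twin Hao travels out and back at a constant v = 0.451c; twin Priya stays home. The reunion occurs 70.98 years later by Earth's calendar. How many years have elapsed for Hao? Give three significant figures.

γ = 1/√(1 − 0.451²) = 1/√0.7966 = 1.120
Hao's clock measures proper time along the trip: τ = Δt/γ = 70.98/1.120 years.

τ = 63.4 years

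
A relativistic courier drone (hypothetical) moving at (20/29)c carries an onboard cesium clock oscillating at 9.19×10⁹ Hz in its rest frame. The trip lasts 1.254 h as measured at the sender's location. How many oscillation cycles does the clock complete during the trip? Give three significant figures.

N = 3.00×10¹³

γ = 1/√(1 − (20/29)²) = 29/21 ≈ 1.381
The oscillator's own cycle count is N = f × τ where τ is the proper time aboard the drone. τ = Δt/γ = 1.254/1.381 = 0.9081 h = 3.269×10³ s.
N = 9.19×10⁹ × 3.269×10³ = 3.004×10¹³.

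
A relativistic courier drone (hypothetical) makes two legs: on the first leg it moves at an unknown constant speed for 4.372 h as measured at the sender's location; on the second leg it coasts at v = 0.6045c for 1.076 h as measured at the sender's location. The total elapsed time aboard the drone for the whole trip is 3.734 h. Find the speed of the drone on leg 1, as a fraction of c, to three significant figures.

β = 0.753

Leg 1: speed unknown; τ_1 = 4.372/γ_1.
Leg 2: γ = 1/√(1 − 0.6045²) = 1/√0.6346 = 1.255; τ_2 = 1.076/1.255 = 0.8571 h.
Total proper time: τ_1 + 0.8571 = 3.734, so τ_1 = 3.734 − 0.8571 = 2.877 h.
γ_1 = 4.372/2.877 = 1.520; β = √(1 − 1/γ²) = √0.5670.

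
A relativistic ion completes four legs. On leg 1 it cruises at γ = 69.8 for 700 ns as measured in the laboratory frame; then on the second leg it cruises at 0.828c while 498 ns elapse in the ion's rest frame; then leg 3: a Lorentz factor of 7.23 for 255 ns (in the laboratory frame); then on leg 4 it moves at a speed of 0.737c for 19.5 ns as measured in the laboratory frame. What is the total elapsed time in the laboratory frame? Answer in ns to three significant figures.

Δt = 1860 ns

Leg 1: 700 ns is already measured in the laboratory frame.
Leg 2: γ = 1/√(1 − 0.828²) = 1/√0.3144 = 1.783; Δt_2 = 1.783 × 498 = 888.1 ns.
Leg 3: 255 ns is already measured in the laboratory frame.
Leg 4: 19.5 ns is already measured in the laboratory frame.
Total: 700.0 + 888.1 + 255.0 + 19.50 ns.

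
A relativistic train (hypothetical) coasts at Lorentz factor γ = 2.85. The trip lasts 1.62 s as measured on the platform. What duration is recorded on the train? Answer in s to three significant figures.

γ = 2.85
The interval measured on the platform is the dilated one; the clock on the train measures the proper time τ = Δt/γ = 1.62/2.850 s.

τ = 0.568 s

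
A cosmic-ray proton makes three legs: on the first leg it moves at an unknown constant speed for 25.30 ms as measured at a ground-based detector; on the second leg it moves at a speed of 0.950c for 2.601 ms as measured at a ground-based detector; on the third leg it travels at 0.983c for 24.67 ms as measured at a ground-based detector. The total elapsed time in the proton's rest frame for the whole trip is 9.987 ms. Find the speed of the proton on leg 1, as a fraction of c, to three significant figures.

β = 0.983

Leg 1: speed unknown; τ_1 = 25.30/γ_1.
Leg 2: γ = 1/√(1 − 0.950²) = 1/√0.09750 = 3.203; τ_2 = 2.601/3.203 = 0.8122 ms.
Leg 3: γ = 1/√(1 − 0.983²) = 1/√0.03371 = 5.446; τ_3 = 24.67/5.446 = 4.530 ms.
Total proper time: τ_1 + 0.8122 + 4.530 = 9.987, so τ_1 = 9.987 − 5.342 = 4.645 ms.
γ_1 = 25.30/4.645 = 5.446; β = √(1 − 1/γ²) = √0.9663.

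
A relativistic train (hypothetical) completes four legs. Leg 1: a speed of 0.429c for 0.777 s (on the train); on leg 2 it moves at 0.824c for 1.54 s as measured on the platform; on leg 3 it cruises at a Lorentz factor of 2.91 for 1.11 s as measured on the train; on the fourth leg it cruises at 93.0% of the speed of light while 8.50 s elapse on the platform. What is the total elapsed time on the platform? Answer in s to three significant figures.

Δt = 14.1 s

Leg 1: γ = 1/√(1 − 0.429²) = 1/√0.8160 = 1.107; Δt_1 = 1.107 × 0.777 = 0.8602 s.
Leg 2: 1.54 s is already measured on the platform.
Leg 3: γ = 2.91; Δt_3 = 2.910 × 1.11 = 3.230 s.
Leg 4: 8.50 s is already measured on the platform.
Total: 0.8602 + 1.540 + 3.230 + 8.500 s.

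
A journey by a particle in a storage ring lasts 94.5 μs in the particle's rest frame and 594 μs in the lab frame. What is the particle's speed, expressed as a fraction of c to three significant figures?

β = 0.987

The proper time is measured in the particle's rest frame (both events occur at the particle's location); Δt is measured in the lab frame. γ = Δt/τ = 594/94.5 = 6.286.
β = √(1 − 1/γ²) = √(1 − 0.02531) = √0.9747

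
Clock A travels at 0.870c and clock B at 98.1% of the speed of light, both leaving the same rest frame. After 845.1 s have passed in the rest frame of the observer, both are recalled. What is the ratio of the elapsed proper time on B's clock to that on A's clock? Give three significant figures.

τ_B/τ_A = 0.393

A: γ = 1/√(1 − 0.870²) = 1/√0.2431 = 2.028. B: β = 0.981; γ = 1/√(1 − 0.981²) = 1/√0.03764 = 5.154.
τ_A/τ_B = γ_B/γ_A = 5.154/2.028 = 2.541, so τ_B/τ_A = 0.3935.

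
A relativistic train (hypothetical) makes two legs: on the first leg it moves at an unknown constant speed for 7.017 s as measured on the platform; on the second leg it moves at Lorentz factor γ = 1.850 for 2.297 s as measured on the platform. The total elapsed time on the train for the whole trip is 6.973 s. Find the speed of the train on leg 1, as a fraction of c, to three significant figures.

β = 0.577

Leg 1: speed unknown; τ_1 = 7.017/γ_1.
Leg 2: γ = 1.850; τ_2 = 2.297/1.850 = 1.242 s.
Total proper time: τ_1 + 1.242 = 6.973, so τ_1 = 6.973 − 1.242 = 5.731 s.
γ_1 = 7.017/5.731 = 1.224; β = √(1 − 1/γ²) = √0.3329.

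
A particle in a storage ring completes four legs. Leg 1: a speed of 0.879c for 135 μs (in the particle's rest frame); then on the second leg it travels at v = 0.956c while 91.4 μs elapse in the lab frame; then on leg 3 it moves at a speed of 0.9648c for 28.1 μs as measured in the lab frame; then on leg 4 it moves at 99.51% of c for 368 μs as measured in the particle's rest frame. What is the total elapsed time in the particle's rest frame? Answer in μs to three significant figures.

τ = 537 μs

Leg 1: 135 μs is already measured in the particle's rest frame.
Leg 2: γ = 1/√(1 − 0.956²) = 1/√0.08606 = 3.409; τ_2 = 91.4/3.409 = 26.81 μs.
Leg 3: γ = 1/√(1 − 0.9648²) = 1/√0.06916 = 3.803; τ_3 = 28.1/3.803 = 7.390 μs.
Leg 4: 368 μs is already measured in the particle's rest frame.
Total: 135.0 + 26.81 + 7.390 + 368.0 μs.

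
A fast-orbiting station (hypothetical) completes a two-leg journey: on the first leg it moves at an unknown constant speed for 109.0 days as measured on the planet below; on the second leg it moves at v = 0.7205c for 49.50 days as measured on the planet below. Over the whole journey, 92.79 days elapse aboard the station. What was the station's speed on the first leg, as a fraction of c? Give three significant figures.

β = 0.844

Leg 1: speed unknown; τ_1 = 109.0/γ_1.
Leg 2: γ = 1/√(1 − 0.7205²) = 1/√0.4809 = 1.442; τ_2 = 49.50/1.442 = 34.33 days.
Total proper time: τ_1 + 34.33 = 92.79, so τ_1 = 92.79 − 34.33 = 58.46 days.
γ_1 = 109.0/58.46 = 1.864; β = √(1 − 1/γ²) = √0.7123.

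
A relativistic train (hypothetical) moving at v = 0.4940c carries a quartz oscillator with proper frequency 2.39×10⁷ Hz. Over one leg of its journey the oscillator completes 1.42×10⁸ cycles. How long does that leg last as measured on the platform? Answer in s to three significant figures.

Δt = 6.83 s

γ = 1/√(1 − 0.4940²) = 1/√0.7560 = 1.150
Proper time for N cycles: τ = N/f = 1.42×10⁸/(2.39×10⁷) = 5.941×10⁰ s = 5.941 s.
Lab-frame duration Δt = γτ = 1.150 × 5.941 = 6.833 s.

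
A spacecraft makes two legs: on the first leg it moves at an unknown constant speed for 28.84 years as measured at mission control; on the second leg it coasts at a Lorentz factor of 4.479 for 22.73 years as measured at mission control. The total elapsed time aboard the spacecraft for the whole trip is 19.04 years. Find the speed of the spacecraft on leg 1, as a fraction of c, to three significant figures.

Leg 1: speed unknown; τ_1 = 28.84/γ_1.
Leg 2: γ = 4.479; τ_2 = 22.73/4.479 = 5.075 years.
Total proper time: τ_1 + 5.075 = 19.04, so τ_1 = 19.04 − 5.075 = 13.97 years.
γ_1 = 28.84/13.97 = 2.065; β = √(1 − 1/γ²) = √0.7655.

β = 0.875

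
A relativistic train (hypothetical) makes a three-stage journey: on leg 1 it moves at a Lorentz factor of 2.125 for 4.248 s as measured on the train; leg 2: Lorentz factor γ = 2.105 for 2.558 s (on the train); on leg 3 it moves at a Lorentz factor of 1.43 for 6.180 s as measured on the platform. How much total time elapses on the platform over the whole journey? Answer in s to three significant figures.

Leg 1: γ = 2.125; Δt_1 = 2.125 × 4.248 = 9.027 s.
Leg 2: γ = 2.105; Δt_2 = 2.105 × 2.558 = 5.385 s.
Leg 3: 6.180 s is already measured on the platform.
Total: 9.027 + 5.385 + 6.180 s.

Δt = 20.6 s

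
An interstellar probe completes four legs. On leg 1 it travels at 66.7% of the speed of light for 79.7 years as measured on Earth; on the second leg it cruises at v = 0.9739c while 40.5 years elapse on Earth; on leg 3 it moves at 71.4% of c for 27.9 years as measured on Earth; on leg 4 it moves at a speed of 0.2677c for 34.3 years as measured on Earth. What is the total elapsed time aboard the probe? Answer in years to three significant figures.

τ = 121 years

Leg 1: β = 0.667; γ = 1/√(1 − 0.667²) = 1/√0.5551 = 1.342; τ_1 = 79.7/1.342 = 59.38 years.
Leg 2: γ = 1/√(1 − 0.9739²) = 1/√0.05152 = 4.406; τ_2 = 40.5/4.406 = 9.193 years.
Leg 3: β = 0.714; γ = 1/√(1 − 0.714²) = 1/√0.4902 = 1.428; τ_3 = 27.9/1.428 = 19.53 years.
Leg 4: γ = 1/√(1 − 0.2677²) = 1/√0.9283 = 1.038; τ_4 = 34.3/1.038 = 33.05 years.
Total: 59.38 + 9.193 + 19.53 + 33.05 years.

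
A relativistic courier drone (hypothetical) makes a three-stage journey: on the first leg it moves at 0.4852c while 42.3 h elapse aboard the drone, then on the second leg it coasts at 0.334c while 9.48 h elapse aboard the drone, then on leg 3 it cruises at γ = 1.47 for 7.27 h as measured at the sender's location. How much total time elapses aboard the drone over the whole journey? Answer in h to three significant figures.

Leg 1: 42.3 h is already measured aboard the drone.
Leg 2: 9.48 h is already measured aboard the drone.
Leg 3: γ = 1.47; τ_3 = 7.27/1.470 = 4.946 h.
Total: 42.30 + 9.480 + 4.946 h.

τ = 56.7 h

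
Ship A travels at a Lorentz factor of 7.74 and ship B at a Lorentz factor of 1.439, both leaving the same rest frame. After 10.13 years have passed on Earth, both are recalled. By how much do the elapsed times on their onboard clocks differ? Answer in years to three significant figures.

A: γ = 7.74; τ_A = 10.13/7.740 = 1.309 years.
B: γ = 1.439; τ_B = 10.13/1.439 = 7.040 years.

|τ_A − τ_B| = 5.73 years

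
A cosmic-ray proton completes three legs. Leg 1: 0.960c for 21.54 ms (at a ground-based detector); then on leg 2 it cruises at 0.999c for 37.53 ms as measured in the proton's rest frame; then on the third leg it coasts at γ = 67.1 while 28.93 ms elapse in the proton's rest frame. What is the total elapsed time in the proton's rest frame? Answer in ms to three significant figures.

Leg 1: γ = 1/√(1 − 0.960²) = 25/7 ≈ 3.571; τ_1 = 21.54/3.571 = 6.031 ms.
Leg 2: 37.53 ms is already measured in the proton's rest frame.
Leg 3: 28.93 ms is already measured in the proton's rest frame.
Total: 6.031 + 37.53 + 28.93 ms.

τ = 72.5 ms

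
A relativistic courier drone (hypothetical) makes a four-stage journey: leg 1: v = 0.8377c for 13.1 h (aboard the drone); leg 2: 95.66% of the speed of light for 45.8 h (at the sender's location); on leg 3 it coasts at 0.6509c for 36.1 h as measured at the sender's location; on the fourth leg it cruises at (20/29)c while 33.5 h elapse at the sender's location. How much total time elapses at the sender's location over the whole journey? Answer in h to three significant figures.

Leg 1: γ = 1/√(1 − 0.8377²) = 1/√0.2983 = 1.831; Δt_1 = 1.831 × 13.1 = 23.99 h.
Leg 2: 45.8 h is already measured at the sender's location.
Leg 3: 36.1 h is already measured at the sender's location.
Leg 4: 33.5 h is already measured at the sender's location.
Total: 23.99 + 45.80 + 36.10 + 33.50 h.

Δt = 139 h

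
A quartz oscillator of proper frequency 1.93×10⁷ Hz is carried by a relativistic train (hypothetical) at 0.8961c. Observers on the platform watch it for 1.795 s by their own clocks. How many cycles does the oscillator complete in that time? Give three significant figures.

N = 1.54×10⁷

γ = 1/√(1 − 0.8961²) = 1/√0.1970 = 2.253
During 1.795 s of lab time, the oscillator's proper time advances by τ = Δt/γ = 1.795/2.253 = 0.7967 s = 7.967×10⁻¹ s.
N = f × τ = 1.93×10⁷ × 7.967×10⁻¹ = 1.538×10⁷.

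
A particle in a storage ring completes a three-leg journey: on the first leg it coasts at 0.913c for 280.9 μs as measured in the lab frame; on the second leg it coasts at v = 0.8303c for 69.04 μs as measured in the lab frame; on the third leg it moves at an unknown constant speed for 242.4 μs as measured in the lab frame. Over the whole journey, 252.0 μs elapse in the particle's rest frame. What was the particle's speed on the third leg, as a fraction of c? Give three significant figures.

β = 0.913

Leg 1: γ = 1/√(1 − 0.913²) = 1/√0.1664 = 2.451; τ_1 = 280.9/2.451 = 114.6 μs.
Leg 2: γ = 1/√(1 − 0.8303²) = 1/√0.3106 = 1.794; τ_2 = 69.04/1.794 = 38.48 μs.
Leg 3: speed unknown; τ_3 = 242.4/γ_3.
Total proper time: 114.6 + 38.48 + τ_3 = 252.0, so τ_3 = 252.0 − 153.1 = 98.93 μs.
γ_3 = 242.4/98.93 = 2.450; β = √(1 − 1/γ²) = √0.8334.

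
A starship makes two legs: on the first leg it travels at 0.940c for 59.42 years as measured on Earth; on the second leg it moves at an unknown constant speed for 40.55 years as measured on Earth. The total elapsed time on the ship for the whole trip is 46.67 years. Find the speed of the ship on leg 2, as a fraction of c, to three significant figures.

Leg 1: γ = 1/√(1 − 0.940²) = 1/√0.1164 = 2.931; τ_1 = 59.42/2.931 = 20.27 years.
Leg 2: speed unknown; τ_2 = 40.55/γ_2.
Total proper time: 20.27 + τ_2 = 46.67, so τ_2 = 46.67 − 20.27 = 26.40 years.
γ_2 = 40.55/26.40 = 1.536; β = √(1 − 1/γ²) = √0.5762.

β = 0.759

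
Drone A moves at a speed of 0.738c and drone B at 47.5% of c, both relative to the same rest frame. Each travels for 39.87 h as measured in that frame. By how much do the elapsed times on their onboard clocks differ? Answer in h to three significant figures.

A: γ = 1/√(1 − 0.738²) = 1/√0.4554 = 1.482; τ_A = 39.87/1.482 = 26.90 h.
B: β = 0.475; γ = 1/√(1 − 0.475²) = 1/√0.7744 = 1.136; τ_B = 39.87/1.136 = 35.09 h.

|τ_A − τ_B| = 8.18 h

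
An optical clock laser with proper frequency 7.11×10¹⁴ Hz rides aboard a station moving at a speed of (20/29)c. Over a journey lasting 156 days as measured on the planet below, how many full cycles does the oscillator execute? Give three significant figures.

γ = 1/√(1 − (20/29)²) = 29/21 ≈ 1.381
The oscillator's own cycle count is N = f × τ where τ is the proper time aboard the station. τ = Δt/γ = 156/1.381 = 113.0 days = 9.760×10⁶ s.
N = 7.11×10¹⁴ × 9.760×10⁶ = 6.940×10²¹.

N = 6.94×10²¹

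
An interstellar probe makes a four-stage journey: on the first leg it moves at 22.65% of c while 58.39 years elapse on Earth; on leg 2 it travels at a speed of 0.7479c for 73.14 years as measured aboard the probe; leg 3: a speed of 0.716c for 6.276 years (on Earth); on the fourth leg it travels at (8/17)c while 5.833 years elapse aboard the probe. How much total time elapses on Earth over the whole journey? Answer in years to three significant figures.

Δt = 181 years

Leg 1: 58.39 years is already measured on Earth.
Leg 2: γ = 1/√(1 − 0.7479²) = 1/√0.4406 = 1.506; Δt_2 = 1.506 × 73.14 = 110.2 years.
Leg 3: 6.276 years is already measured on Earth.
Leg 4: γ = 1/√(1 − (8/17)²) = 17/15 ≈ 1.133; Δt_4 = 1.133 × 5.833 = 6.611 years.
Total: 58.39 + 110.2 + 6.276 + 6.611 years.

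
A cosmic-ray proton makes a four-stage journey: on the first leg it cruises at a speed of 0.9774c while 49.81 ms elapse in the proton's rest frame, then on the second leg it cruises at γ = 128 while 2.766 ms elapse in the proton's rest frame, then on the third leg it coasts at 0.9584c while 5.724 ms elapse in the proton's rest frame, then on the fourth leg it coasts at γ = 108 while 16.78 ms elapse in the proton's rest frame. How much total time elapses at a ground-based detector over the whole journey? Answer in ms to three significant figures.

Leg 1: γ = 1/√(1 − 0.9774²) = 1/√0.04469 = 4.730; Δt_1 = 4.730 × 49.81 = 235.6 ms.
Leg 2: γ = 128; Δt_2 = 128.0 × 2.766 = 354.0 ms.
Leg 3: γ = 1/√(1 − 0.9584²) = 1/√0.08147 = 3.504; Δt_3 = 3.504 × 5.724 = 20.05 ms.
Leg 4: γ = 108; Δt_4 = 108.0 × 16.78 = 1812 ms.
Total: 235.6 + 354.0 + 20.05 + 1812 ms.

Δt = 2420 ms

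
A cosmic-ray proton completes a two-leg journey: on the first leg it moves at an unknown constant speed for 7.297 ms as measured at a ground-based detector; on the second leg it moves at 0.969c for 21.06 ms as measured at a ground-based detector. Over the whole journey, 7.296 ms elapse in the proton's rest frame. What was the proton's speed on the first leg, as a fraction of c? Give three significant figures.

β = 0.958

Leg 1: speed unknown; τ_1 = 7.297/γ_1.
Leg 2: γ = 1/√(1 − 0.969²) = 1/√0.06104 = 4.048; τ_2 = 21.06/4.048 = 5.203 ms.
Total proper time: τ_1 + 5.203 = 7.296, so τ_1 = 7.296 − 5.203 = 2.093 ms.
γ_1 = 7.297/2.093 = 3.487; β = √(1 − 1/γ²) = √0.9177.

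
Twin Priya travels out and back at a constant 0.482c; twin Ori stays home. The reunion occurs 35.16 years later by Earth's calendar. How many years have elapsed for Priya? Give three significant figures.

τ = 30.8 years

γ = 1/√(1 − 0.482²) = 1/√0.7677 = 1.141
Priya's clock measures proper time along the trip: τ = Δt/γ = 35.16/1.141 years.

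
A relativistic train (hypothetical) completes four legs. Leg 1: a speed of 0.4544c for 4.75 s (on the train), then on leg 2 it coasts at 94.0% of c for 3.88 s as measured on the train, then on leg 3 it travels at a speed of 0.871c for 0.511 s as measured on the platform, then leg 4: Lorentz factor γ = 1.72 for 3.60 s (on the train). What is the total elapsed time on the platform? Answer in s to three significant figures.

Leg 1: γ = 1/√(1 − 0.4544²) = 1/√0.7935 = 1.123; Δt_1 = 1.123 × 4.75 = 5.332 s.
Leg 2: β = 0.940; γ = 1/√(1 − 0.940²) = 1/√0.1164 = 2.931; Δt_2 = 2.931 × 3.88 = 11.37 s.
Leg 3: 0.511 s is already measured on the platform.
Leg 4: γ = 1.72; Δt_4 = 1.720 × 3.60 = 6.192 s.
Total: 5.332 + 11.37 + 0.5110 + 6.192 s.

Δt = 23.4 s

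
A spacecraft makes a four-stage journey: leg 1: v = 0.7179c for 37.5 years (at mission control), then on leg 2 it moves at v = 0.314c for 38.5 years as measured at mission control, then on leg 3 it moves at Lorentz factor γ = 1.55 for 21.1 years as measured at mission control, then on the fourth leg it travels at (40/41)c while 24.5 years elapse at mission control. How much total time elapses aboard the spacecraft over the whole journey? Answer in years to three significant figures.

τ = 81.6 years

Leg 1: γ = 1/√(1 − 0.7179²) = 1/√0.4846 = 1.436; τ_1 = 37.5/1.436 = 26.11 years.
Leg 2: γ = 1/√(1 − 0.314²) = 1/√0.9014 = 1.053; τ_2 = 38.5/1.053 = 36.55 years.
Leg 3: γ = 1.55; τ_3 = 21.1/1.550 = 13.61 years.
Leg 4: γ = 1/√(1 − (40/41)²) = 41/9 ≈ 4.556; τ_4 = 24.5/4.556 = 5.378 years.
Total: 26.11 + 36.55 + 13.61 + 5.378 years.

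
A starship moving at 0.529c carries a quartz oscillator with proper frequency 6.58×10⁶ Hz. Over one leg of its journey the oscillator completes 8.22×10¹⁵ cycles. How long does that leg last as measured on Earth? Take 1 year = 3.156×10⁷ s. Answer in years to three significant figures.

γ = 1/√(1 − 0.529²) = 1/√0.7202 = 1.178
Proper time for N cycles: τ = N/f = 8.22×10¹⁵/(6.58×10⁶) = 1.249×10⁹ s = 39.58 years.
Lab-frame duration Δt = γτ = 1.178 × 39.58 = 46.64 years.

Δt = 46.6 years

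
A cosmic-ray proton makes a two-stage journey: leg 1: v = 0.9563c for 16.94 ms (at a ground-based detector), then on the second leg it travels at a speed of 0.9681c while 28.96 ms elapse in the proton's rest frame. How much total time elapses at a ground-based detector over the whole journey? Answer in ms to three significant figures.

Leg 1: 16.94 ms is already measured at a ground-based detector.
Leg 2: γ = 1/√(1 − 0.9681²) = 1/√0.06278 = 3.991; Δt_2 = 3.991 × 28.96 = 115.6 ms.
Total: 16.94 + 115.6 ms.

Δt = 133 ms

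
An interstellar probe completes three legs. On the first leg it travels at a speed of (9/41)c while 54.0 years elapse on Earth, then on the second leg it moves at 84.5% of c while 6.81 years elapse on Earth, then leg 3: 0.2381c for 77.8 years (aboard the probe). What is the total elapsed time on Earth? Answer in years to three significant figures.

Leg 1: 54.0 years is already measured on Earth.
Leg 2: 6.81 years is already measured on Earth.
Leg 3: γ = 1/√(1 − 0.2381²) = 1/√0.9433 = 1.030; Δt_3 = 1.030 × 77.8 = 80.10 years.
Total: 54.00 + 6.810 + 80.10 years.

Δt = 141 years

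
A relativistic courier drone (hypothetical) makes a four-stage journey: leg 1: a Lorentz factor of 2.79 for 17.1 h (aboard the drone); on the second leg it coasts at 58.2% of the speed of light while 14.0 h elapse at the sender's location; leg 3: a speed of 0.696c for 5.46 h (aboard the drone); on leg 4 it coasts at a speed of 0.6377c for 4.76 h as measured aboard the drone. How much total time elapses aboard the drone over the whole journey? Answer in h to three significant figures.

τ = 38.7 h

Leg 1: 17.1 h is already measured aboard the drone.
Leg 2: β = 0.582; γ = 1/√(1 − 0.582²) = 1/√0.6613 = 1.230; τ_2 = 14.0/1.230 = 11.38 h.
Leg 3: 5.46 h is already measured aboard the drone.
Leg 4: 4.76 h is already measured aboard the drone.
Total: 17.10 + 11.38 + 5.460 + 4.760 h.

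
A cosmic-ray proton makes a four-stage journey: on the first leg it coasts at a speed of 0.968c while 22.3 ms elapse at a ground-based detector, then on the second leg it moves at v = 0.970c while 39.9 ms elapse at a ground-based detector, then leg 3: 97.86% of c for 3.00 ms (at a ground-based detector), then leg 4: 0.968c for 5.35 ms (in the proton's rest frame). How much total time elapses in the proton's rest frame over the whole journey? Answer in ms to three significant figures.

Leg 1: γ = 1/√(1 − 0.968²) = 1/√0.06298 = 3.985; τ_1 = 22.3/3.985 = 5.596 ms.
Leg 2: γ = 1/√(1 − 0.970²) = 1/√0.05910 = 4.113; τ_2 = 39.9/4.113 = 9.700 ms.
Leg 3: β = 0.9786; γ = 1/√(1 − 0.9786²) = 1/√0.04234 = 4.860; τ_3 = 3.00/4.860 = 0.6173 ms.
Leg 4: 5.35 ms is already measured in the proton's rest frame.
Total: 5.596 + 9.700 + 0.6173 + 5.350 ms.

τ = 21.3 ms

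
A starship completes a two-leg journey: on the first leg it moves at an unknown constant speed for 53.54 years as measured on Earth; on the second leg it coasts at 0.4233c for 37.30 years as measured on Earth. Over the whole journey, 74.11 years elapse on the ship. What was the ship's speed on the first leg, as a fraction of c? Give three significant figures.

Leg 1: speed unknown; τ_1 = 53.54/γ_1.
Leg 2: γ = 1/√(1 − 0.4233²) = 1/√0.8208 = 1.104; τ_2 = 37.30/1.104 = 33.79 years.
Total proper time: τ_1 + 33.79 = 74.11, so τ_1 = 74.11 − 33.79 = 40.32 years.
γ_1 = 53.54/40.32 = 1.328; β = √(1 − 1/γ²) = √0.4330.

β = 0.658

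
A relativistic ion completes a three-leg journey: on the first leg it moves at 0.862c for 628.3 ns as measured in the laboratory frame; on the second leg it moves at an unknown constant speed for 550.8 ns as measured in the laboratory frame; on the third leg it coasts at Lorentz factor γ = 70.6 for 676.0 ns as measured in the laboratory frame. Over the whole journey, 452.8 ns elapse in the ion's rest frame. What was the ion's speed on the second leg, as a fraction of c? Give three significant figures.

β = 0.974

Leg 1: γ = 1/√(1 − 0.862²) = 1/√0.2570 = 1.973; τ_1 = 628.3/1.973 = 318.5 ns.
Leg 2: speed unknown; τ_2 = 550.8/γ_2.
Leg 3: γ = 70.6; τ_3 = 676.0/70.60 = 9.575 ns.
Total proper time: 318.5 + τ_2 + 9.575 = 452.8, so τ_2 = 452.8 − 328.1 = 124.7 ns.
γ_2 = 550.8/124.7 = 4.416; β = √(1 − 1/γ²) = √0.9487.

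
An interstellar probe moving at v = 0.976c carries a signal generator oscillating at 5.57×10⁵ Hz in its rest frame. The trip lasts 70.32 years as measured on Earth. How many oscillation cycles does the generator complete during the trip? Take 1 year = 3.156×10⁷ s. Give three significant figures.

N = 2.69×10¹⁴

γ = 1/√(1 − 0.976²) = 1/√0.04742 = 4.592
The oscillator's own cycle count is N = f × τ where τ is the proper time aboard the probe. τ = Δt/γ = 70.32/4.592 = 15.31 years = 4.833×10⁸ s.
N = 5.57×10⁵ × 4.833×10⁸ = 2.692×10¹⁴.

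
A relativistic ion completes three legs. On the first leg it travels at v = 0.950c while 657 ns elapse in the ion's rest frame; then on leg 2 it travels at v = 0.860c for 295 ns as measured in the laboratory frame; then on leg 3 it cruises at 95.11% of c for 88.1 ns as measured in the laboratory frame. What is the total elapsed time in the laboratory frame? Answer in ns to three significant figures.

Δt = 2490 ns

Leg 1: γ = 1/√(1 − 0.950²) = 1/√0.09750 = 3.203; Δt_1 = 3.203 × 657 = 2104 ns.
Leg 2: 295 ns is already measured in the laboratory frame.
Leg 3: 88.1 ns is already measured in the laboratory frame.
Total: 2104 + 295.0 + 88.10 ns.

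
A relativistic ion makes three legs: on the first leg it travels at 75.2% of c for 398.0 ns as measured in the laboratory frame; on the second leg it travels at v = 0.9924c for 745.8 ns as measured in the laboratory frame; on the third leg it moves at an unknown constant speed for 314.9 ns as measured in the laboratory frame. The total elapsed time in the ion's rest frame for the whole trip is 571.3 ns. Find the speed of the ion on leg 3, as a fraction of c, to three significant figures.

Leg 1: β = 0.752; γ = 1/√(1 − 0.752²) = 1/√0.4345 = 1.517; τ_1 = 398.0/1.517 = 262.3 ns.
Leg 2: γ = 1/√(1 − 0.9924²) = 1/√0.01514 = 8.127; τ_2 = 745.8/8.127 = 91.77 ns.
Leg 3: speed unknown; τ_3 = 314.9/γ_3.
Total proper time: 262.3 + 91.77 + τ_3 = 571.3, so τ_3 = 571.3 − 354.1 = 217.2 ns.
γ_3 = 314.9/217.2 = 1.450; β = √(1 − 1/γ²) = √0.5243.

β = 0.724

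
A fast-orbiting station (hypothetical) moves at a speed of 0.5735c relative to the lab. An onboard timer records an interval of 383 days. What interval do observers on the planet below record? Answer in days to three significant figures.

γ = 1/√(1 − 0.5735²) = 1/√0.6711 = 1.221
The interval measured aboard the station is the proper time (both events occur at the same place in that frame); the lab-frame interval is Δt = γτ = 1.221 × 383 days.

Δt = 468 days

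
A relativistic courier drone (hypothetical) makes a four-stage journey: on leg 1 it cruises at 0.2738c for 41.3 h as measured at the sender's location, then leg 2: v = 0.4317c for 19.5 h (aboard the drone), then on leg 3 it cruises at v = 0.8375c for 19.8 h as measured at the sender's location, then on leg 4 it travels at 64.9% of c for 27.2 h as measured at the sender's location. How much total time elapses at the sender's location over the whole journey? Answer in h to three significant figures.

Leg 1: 41.3 h is already measured at the sender's location.
Leg 2: γ = 1/√(1 − 0.4317²) = 1/√0.8136 = 1.109; Δt_2 = 1.109 × 19.5 = 21.62 h.
Leg 3: 19.8 h is already measured at the sender's location.
Leg 4: 27.2 h is already measured at the sender's location.
Total: 41.30 + 21.62 + 19.80 + 27.20 h.

Δt = 110 h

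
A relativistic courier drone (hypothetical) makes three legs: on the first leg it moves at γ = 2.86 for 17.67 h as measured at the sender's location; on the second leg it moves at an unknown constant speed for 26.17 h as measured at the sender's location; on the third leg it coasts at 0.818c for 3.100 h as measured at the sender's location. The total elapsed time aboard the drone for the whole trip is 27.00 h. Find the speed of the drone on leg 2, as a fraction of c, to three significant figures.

Leg 1: γ = 2.86; τ_1 = 17.67/2.860 = 6.178 h.
Leg 2: speed unknown; τ_2 = 26.17/γ_2.
Leg 3: γ = 1/√(1 − 0.818²) = 1/√0.3309 = 1.738; τ_3 = 3.100/1.738 = 1.783 h.
Total proper time: 6.178 + τ_2 + 1.783 = 27.00, so τ_2 = 27.00 − 7.961 = 19.04 h.
γ_2 = 26.17/19.04 = 1.375; β = √(1 − 1/γ²) = √0.4708.

β = 0.686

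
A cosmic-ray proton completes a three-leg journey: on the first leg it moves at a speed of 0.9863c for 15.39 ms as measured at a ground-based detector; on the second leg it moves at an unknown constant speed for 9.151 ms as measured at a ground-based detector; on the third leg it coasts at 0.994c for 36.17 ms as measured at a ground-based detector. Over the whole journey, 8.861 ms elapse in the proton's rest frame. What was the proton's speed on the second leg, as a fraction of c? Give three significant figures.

β = 0.966

Leg 1: γ = 1/√(1 − 0.9863²) = 1/√0.02721 = 6.062; τ_1 = 15.39/6.062 = 2.539 ms.
Leg 2: speed unknown; τ_2 = 9.151/γ_2.
Leg 3: γ = 1/√(1 − 0.994²) = 1/√0.01196 = 9.142; τ_3 = 36.17/9.142 = 3.956 ms.
Total proper time: 2.539 + τ_2 + 3.956 = 8.861, so τ_2 = 8.861 − 6.495 = 2.366 ms.
γ_2 = 9.151/2.366 = 3.868; β = √(1 − 1/γ²) = √0.9332.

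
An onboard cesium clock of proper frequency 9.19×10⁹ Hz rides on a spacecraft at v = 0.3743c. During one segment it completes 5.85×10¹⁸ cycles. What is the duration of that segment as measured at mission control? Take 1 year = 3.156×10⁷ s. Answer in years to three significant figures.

γ = 1/√(1 − 0.3743²) = 1/√0.8599 = 1.078
Proper time for N cycles: τ = N/f = 5.85×10¹⁸/(9.19×10⁹) = 6.366×10⁸ s = 20.17 years.
Lab-frame duration Δt = γτ = 1.078 × 20.17 = 21.75 years.

Δt = 21.8 years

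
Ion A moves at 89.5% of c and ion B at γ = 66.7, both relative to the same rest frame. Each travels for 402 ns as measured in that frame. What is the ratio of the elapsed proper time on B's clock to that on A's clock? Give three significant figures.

A: β = 0.895; γ = 1/√(1 − 0.895²) = 1/√0.1990 = 2.242. B: γ = 66.7.
τ_A/τ_B = γ_B/γ_A = 66.70/2.242 = 29.75, so τ_B/τ_A = 0.03361.

τ_B/τ_A = 0.0336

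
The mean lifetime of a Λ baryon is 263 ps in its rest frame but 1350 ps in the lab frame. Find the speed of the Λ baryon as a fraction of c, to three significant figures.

γ = Δt/τ₀ = 1350/263 = 5.133
β = √(1 − 1/γ²) = √(1 − 0.03795) = √0.9620

v = 0.981c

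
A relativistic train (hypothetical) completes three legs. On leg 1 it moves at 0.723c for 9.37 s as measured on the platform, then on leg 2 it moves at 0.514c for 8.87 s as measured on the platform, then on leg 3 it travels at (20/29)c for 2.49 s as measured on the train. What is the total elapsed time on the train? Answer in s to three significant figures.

τ = 16.6 s

Leg 1: γ = 1/√(1 − 0.723²) = 1/√0.4773 = 1.447; τ_1 = 9.37/1.447 = 6.473 s.
Leg 2: γ = 1/√(1 − 0.514²) = 1/√0.7358 = 1.166; τ_2 = 8.87/1.166 = 7.609 s.
Leg 3: 2.49 s is already measured on the train.
Total: 6.473 + 7.609 + 2.490 s.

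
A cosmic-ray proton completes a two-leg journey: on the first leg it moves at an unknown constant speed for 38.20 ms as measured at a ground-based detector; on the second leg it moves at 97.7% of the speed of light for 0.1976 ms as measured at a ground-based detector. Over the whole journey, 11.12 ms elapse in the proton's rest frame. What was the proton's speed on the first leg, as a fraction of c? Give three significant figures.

Leg 1: speed unknown; τ_1 = 38.20/γ_1.
Leg 2: β = 0.977; γ = 1/√(1 − 0.977²) = 1/√0.04547 = 4.690; τ_2 = 0.1976/4.690 = 0.04214 ms.
Total proper time: τ_1 + 0.04214 = 11.12, so τ_1 = 11.12 − 0.04214 = 11.08 ms.
γ_1 = 38.20/11.08 = 3.448; β = √(1 − 1/γ²) = √0.9159.

β = 0.957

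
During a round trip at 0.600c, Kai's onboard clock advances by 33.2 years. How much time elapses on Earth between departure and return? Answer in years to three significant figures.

Δt = 41.5 years

γ = 1/√(1 − 0.600²) = 5/4 = 1.250
Earth-frame duration is the dilated interval: Δt = γτ = 1.250 × 33.2 years.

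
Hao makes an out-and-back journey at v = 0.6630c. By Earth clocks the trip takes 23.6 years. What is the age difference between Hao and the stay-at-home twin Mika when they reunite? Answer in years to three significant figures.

γ = 1/√(1 − 0.6630²) = 1/√0.5604 = 1.336
Hao's elapsed proper time: τ = 23.6/1.336 = 17.67 years.
Age gap = Δt − τ = 23.6 − 17.67 years.

Δt − τ = 5.93 years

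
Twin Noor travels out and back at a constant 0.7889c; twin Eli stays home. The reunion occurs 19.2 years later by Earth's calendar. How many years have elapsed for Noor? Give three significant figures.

τ = 11.8 years

γ = 1/√(1 − 0.7889²) = 1/√0.3776 = 1.627
Noor's clock measures proper time along the trip: τ = Δt/γ = 19.2/1.627 years.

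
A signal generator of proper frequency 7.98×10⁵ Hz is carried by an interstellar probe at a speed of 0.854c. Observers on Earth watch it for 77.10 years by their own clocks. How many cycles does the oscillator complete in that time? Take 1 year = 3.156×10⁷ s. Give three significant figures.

γ = 1/√(1 − 0.854²) = 1/√0.2707 = 1.922
During 77.10 years of lab time, the oscillator's proper time advances by τ = Δt/γ = 77.10/1.922 = 40.11 years = 1.266×10⁹ s.
N = f × τ = 7.98×10⁵ × 1.266×10⁹ = 1.010×10¹⁵.

N = 1.01×10¹⁵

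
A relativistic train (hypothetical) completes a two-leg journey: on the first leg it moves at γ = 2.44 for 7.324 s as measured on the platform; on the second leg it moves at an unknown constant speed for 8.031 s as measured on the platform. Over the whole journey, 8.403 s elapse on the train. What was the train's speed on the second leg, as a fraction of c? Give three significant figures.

Leg 1: γ = 2.44; τ_1 = 7.324/2.440 = 3.002 s.
Leg 2: speed unknown; τ_2 = 8.031/γ_2.
Total proper time: 3.002 + τ_2 = 8.403, so τ_2 = 8.403 − 3.002 = 5.401 s.
γ_2 = 8.031/5.401 = 1.487; β = √(1 − 1/γ²) = √0.5477.

β = 0.740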